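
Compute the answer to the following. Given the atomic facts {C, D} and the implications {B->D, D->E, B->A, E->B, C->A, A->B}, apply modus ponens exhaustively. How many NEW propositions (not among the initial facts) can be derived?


Initial facts: {C, D}
Apply modus ponens to closure:
  D and D->E  =>  E
  E and E->B  =>  B
  C and C->A  =>  A
Final known: {A, B, C, D, E}
New propositions: {A, B, E}
Count = 3

3


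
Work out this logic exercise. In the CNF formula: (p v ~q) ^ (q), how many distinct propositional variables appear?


Identify each variable that appears in the formula.
Variables found: p, q
Count = 2

2


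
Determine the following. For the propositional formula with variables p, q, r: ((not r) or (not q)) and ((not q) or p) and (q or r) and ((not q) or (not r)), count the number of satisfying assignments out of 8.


Evaluate all 8 assignments for p, q, r:
p=0, q=0, r=0: 0
p=0, q=0, r=1: 1
p=0, q=1, r=0: 0
p=0, q=1, r=1: 0
p=1, q=0, r=0: 0
p=1, q=0, r=1: 1
p=1, q=1, r=0: 1
p=1, q=1, r=1: 0
Satisfying count = 3

3


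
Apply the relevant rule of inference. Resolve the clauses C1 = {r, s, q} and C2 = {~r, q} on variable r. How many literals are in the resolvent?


Remove r from C1 and ~r from C2.
C1 remainder: {s, q}
C2 remainder: {q}
Union (resolvent): {q, s}
Resolvent has 2 literal(s).

2


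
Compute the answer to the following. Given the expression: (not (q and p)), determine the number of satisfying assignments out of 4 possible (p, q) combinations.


Check all 4 assignments:
p=0, q=0: 1
p=0, q=1: 1
p=1, q=0: 1
p=1, q=1: 0
Count of True = 3

3


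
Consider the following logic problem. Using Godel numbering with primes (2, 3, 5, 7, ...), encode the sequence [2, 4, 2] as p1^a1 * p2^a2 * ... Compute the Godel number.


Encode each element as an exponent of the corresponding prime:
  2^2 = 4
  3^4 = 81
  5^2 = 25
Product = 4 * 81 * 25 = 8100

8100


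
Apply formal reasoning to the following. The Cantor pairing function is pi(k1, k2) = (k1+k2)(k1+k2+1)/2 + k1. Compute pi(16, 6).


k1 + k2 = 22
(k1+k2)(k1+k2+1)/2 = 22 * 23 / 2 = 253
pi = 253 + 16 = 269

269


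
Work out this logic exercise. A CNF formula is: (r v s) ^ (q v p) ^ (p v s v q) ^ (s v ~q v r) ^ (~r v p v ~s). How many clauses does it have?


A CNF formula is a conjunction of clauses.
Clauses are separated by ^.
Counting the conjuncts: 5 clauses.

5


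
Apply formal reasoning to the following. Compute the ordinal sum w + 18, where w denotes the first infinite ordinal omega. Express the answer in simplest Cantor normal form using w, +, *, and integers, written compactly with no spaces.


Compute w + 18.
Ordinal + is associative but NOT commutative; for finite n>0, n + w = w but w + n stays w+n.
w + 18 is already in normal form (a successor ordinal beyond w).
Result = w+18

w+18


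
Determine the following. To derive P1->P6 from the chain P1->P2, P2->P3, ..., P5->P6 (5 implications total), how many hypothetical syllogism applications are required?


With 5 implications in a chain connecting 6 propositions:
P1->P2, P2->P3, ..., P5->P6
Steps needed = (number of implications) - 1 = 5 - 1 = 4

4


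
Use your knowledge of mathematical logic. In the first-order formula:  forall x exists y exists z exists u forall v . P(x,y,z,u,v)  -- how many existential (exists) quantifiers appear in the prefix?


Quantifier prefix: forall x exists y exists z exists u forall v
Mark each quantifier type:
  U E E E U
Universal count = 2, Existential count = 3
Asked for existential (exists) quantifiers: 3

3


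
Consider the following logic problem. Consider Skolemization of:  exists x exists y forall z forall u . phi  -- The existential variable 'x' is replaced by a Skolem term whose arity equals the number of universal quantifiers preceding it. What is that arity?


Quantifier prefix: exists x exists y forall z forall u
'x' is existentially quantified at position 1.
No universal quantifiers precede it.
Skolem function arity = 0 (a Skolem constant)

0


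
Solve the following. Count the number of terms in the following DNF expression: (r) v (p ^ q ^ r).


A DNF formula is a disjunction of terms (conjunctions).
Terms are separated by v.
Counting the disjuncts: 2 terms.

2


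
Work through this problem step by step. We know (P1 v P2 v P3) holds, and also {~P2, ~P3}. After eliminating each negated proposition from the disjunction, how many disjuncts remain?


Original disjuncts (3): P1, P2, P3
Negated (eliminate): ~P2, ~P3
Remaining disjuncts: P1
Count = 3 - 2 = 1

1


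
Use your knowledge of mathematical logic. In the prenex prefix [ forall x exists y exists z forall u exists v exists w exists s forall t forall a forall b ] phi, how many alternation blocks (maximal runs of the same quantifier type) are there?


Quantifier-type sequence: A E E A E E E A A A  (A=forall, E=exists)
Group into maximal same-type runs:
  Ax1 | Ex2 | Ax1 | Ex3 | Ax3
Number of blocks = 5

5


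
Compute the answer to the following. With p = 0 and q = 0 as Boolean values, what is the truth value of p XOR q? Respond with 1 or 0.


p = 0, q = 0
Operation: p XOR q
Evaluate: 0 XOR 0 = 0

0


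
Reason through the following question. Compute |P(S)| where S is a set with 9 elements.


The power set of a set with n elements has 2^n elements.
|P(S)| = 2^9 = 512

512


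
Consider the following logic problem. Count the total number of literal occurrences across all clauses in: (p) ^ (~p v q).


Counting literals in each clause:
Clause 1: 1 literal(s)
Clause 2: 2 literal(s)
Total = 3

3


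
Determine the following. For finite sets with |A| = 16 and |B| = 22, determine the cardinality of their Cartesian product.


The Cartesian product A x B contains all ordered pairs (a, b).
|A x B| = |A| * |B| = 16 * 22 = 352

352


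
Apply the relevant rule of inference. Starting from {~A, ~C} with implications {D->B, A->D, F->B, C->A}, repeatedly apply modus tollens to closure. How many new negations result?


Initial negated facts: {~A, ~C}
Apply modus tollens to closure:
  (no implication fires)
Final negated: {~A, ~C}
New negations: {(none)}
Count = 0

0


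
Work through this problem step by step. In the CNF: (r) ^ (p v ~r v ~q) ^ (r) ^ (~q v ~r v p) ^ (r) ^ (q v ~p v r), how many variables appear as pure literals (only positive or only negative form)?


Check each variable for pure literal status:
p: mixed (not pure)
q: mixed (not pure)
r: mixed (not pure)
Pure literal count = 0

0


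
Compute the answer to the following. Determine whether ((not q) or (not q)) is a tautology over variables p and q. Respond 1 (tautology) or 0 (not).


Check all 4 assignments:
p=0, q=0: 1
p=0, q=1: 0
p=1, q=0: 1
p=1, q=1: 0
Satisfying count = 2/4.
Tautology iff count = 4: no.

0


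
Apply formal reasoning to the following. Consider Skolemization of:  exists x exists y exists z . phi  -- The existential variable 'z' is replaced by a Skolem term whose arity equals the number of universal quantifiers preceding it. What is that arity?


Quantifier prefix: exists x exists y exists z
'z' is existentially quantified at position 3.
No universal quantifiers precede it.
Skolem function arity = 0 (a Skolem constant)

0


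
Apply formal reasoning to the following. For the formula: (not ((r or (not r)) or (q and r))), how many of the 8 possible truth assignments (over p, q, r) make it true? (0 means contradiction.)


Check all 8 assignments:
p=0, q=0, r=0: 0
p=0, q=0, r=1: 0
p=0, q=1, r=0: 0
p=0, q=1, r=1: 0
p=1, q=0, r=0: 0
p=1, q=0, r=1: 0
p=1, q=1, r=0: 0
p=1, q=1, r=1: 0
Count of True = 0

0


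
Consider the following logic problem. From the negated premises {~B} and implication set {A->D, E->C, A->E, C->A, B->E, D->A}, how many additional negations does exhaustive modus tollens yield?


Initial negated facts: {~B}
Apply modus tollens to closure:
  (no implication fires)
Final negated: {~B}
New negations: {(none)}
Count = 0

0


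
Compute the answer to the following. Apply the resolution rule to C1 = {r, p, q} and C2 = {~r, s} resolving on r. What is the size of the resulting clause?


Remove r from C1 and ~r from C2.
C1 remainder: {p, q}
C2 remainder: {s}
Union (resolvent): {p, q, s}
Resolvent has 3 literal(s).

3


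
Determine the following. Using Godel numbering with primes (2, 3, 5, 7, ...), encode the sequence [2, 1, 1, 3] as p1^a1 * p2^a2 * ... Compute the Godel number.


Encode each element as an exponent of the corresponding prime:
  2^2 = 4
  3^1 = 3
  5^1 = 5
  7^3 = 343
Product = 4 * 3 * 5 * 343 = 20580

20580


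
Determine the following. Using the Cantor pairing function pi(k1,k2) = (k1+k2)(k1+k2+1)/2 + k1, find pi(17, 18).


k1 + k2 = 35
(k1+k2)(k1+k2+1)/2 = 35 * 36 / 2 = 630
pi = 630 + 17 = 647

647


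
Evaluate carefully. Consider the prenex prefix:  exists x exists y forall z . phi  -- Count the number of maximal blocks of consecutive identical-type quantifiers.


Quantifier-type sequence: E E A  (A=forall, E=exists)
Group into maximal same-type runs:
  Ex2 | Ax1
Number of blocks = 2

2


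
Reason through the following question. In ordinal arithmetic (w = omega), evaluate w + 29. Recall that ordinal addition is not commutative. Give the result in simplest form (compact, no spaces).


Compute w + 29.
Ordinal + is associative but NOT commutative; for finite n>0, n + w = w but w + n stays w+n.
w + 29 is already in normal form (a successor ordinal beyond w).
Result = w+29

w+29


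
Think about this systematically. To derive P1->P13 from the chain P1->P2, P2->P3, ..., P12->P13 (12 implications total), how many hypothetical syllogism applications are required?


With 12 implications in a chain connecting 13 propositions:
P1->P2, P2->P3, ..., P12->P13
Steps needed = (number of implications) - 1 = 12 - 1 = 11

11


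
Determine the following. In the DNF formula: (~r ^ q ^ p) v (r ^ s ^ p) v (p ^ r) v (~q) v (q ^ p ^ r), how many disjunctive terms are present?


A DNF formula is a disjunction of terms (conjunctions).
Terms are separated by v.
Counting the disjuncts: 5 terms.

5


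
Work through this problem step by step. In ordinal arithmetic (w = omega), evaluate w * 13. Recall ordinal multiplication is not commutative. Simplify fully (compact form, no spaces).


Compute w * 13.
Ordinal * is associative and left-distributive over +, but NOT commutative; for finite n>1, n*w = w but w*n stays w*n.
w * 13 means 13 copies of w concatenated: w*13.
Result = w*13

w*13


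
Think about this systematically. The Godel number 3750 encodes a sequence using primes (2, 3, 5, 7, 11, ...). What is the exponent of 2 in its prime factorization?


Factorize 3750 by dividing by 2 repeatedly.
Division steps: 2 divides 3750 exactly 1 time(s).
Exponent of 2 = 1

1


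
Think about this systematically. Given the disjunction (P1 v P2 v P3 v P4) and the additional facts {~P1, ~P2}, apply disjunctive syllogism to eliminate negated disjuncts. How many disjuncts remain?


Original disjuncts (4): P1, P2, P3, P4
Negated (eliminate): ~P1, ~P2
Remaining disjuncts: P3, P4
Count = 4 - 2 = 2

2


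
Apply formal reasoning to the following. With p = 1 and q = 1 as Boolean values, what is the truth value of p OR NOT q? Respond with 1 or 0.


p = 1, q = 1
Operation: p OR NOT q
Evaluate: 1 OR NOT 1 = 1

1


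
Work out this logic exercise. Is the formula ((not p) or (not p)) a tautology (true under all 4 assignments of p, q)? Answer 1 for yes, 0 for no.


Check all 4 assignments:
p=0, q=0: 1
p=0, q=1: 1
p=1, q=0: 0
p=1, q=1: 0
Satisfying count = 2/4.
Tautology iff count = 4: no.

0


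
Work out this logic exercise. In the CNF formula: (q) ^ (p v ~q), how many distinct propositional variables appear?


Identify each variable that appears in the formula.
Variables found: p, q
Count = 2

2


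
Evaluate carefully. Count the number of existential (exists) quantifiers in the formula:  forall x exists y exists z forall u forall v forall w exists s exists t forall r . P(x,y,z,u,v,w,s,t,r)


Quantifier prefix: forall x exists y exists z forall u forall v forall w exists s exists t forall r
Mark each quantifier type:
  U E E U U U E E U
Universal count = 5, Existential count = 4
Asked for existential (exists) quantifiers: 4

4


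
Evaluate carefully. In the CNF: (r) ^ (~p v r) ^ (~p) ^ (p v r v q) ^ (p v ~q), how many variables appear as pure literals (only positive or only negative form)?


Check each variable for pure literal status:
p: mixed (not pure)
q: mixed (not pure)
r: pure positive
Pure literal count = 1

1


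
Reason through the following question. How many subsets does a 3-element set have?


The power set of a set with n elements has 2^n elements.
|P(S)| = 2^3 = 8

8


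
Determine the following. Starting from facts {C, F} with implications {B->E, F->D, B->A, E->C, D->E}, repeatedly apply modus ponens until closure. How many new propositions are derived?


Initial facts: {C, F}
Apply modus ponens to closure:
  F and F->D  =>  D
  D and D->E  =>  E
Final known: {C, D, E, F}
New propositions: {D, E}
Count = 2

2


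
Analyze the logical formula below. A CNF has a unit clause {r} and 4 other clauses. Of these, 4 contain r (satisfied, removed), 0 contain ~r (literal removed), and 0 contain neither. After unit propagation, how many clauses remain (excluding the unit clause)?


Satisfied (removed): 4
Shortened (remain): 0
Unchanged (remain): 0
Remaining = 0 + 0 = 0

0


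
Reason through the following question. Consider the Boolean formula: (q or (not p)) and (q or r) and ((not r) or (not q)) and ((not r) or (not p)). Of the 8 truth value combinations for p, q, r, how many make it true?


Evaluate all 8 assignments for p, q, r:
p=0, q=0, r=0: 0
p=0, q=0, r=1: 1
p=0, q=1, r=0: 1
p=0, q=1, r=1: 0
p=1, q=0, r=0: 0
p=1, q=0, r=1: 0
p=1, q=1, r=0: 1
p=1, q=1, r=1: 0
Satisfying count = 3

3


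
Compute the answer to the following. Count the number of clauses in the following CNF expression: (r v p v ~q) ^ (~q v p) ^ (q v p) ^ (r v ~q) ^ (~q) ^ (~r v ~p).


A CNF formula is a conjunction of clauses.
Clauses are separated by ^.
Counting the conjuncts: 6 clauses.

6


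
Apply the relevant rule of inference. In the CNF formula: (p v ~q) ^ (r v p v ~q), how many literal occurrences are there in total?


Counting literals in each clause:
Clause 1: 2 literal(s)
Clause 2: 3 literal(s)
Total = 5

5


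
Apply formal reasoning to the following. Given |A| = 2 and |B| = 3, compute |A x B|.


The Cartesian product A x B contains all ordered pairs (a, b).
|A x B| = |A| * |B| = 2 * 3 = 6

6


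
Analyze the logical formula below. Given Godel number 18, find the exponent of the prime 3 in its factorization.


Factorize 18 by dividing by 3 repeatedly.
Division steps: 3 divides 18 exactly 2 time(s).
Exponent of 3 = 2

2


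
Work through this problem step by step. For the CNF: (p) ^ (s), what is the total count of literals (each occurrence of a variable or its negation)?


Counting literals in each clause:
Clause 1: 1 literal(s)
Clause 2: 1 literal(s)
Total = 2

2


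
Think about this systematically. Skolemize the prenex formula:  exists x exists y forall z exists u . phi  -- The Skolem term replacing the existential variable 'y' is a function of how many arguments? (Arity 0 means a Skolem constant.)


Quantifier prefix: exists x exists y forall z exists u
'y' is existentially quantified at position 2.
No universal quantifiers precede it.
Skolem function arity = 0 (a Skolem constant)

0


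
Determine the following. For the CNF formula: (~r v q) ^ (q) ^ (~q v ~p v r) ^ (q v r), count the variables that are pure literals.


Check each variable for pure literal status:
p: pure negative
q: mixed (not pure)
r: mixed (not pure)
Pure literal count = 1

1


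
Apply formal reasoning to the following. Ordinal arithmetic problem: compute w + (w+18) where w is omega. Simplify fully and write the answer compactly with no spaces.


Compute w + (w+18).
Ordinal + is associative but NOT commutative; for finite n>0, n + w = w but w + n stays w+n.
w + (w+18) = (w+w) + 18 = w*2+18.
Result = w*2+18

w*2+18


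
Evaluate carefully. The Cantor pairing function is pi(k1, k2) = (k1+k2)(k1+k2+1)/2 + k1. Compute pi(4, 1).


k1 + k2 = 5
(k1+k2)(k1+k2+1)/2 = 5 * 6 / 2 = 15
pi = 15 + 4 = 19

19


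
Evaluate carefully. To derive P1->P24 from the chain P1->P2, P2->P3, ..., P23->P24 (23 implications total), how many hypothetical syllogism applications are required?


With 23 implications in a chain connecting 24 propositions:
P1->P2, P2->P3, ..., P23->P24
Steps needed = (number of implications) - 1 = 23 - 1 = 22

22


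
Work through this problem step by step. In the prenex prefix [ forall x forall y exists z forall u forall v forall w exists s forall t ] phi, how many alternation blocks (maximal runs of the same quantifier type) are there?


Quantifier-type sequence: A A E A A A E A  (A=forall, E=exists)
Group into maximal same-type runs:
  Ax2 | Ex1 | Ax3 | Ex1 | Ax1
Number of blocks = 5

5


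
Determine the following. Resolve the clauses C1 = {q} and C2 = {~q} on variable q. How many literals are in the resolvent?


Remove q from C1 and ~q from C2.
C1 remainder: {}
C2 remainder: {}
Union (resolvent): {} (empty clause)
Resolvent has 0 literal(s).

0


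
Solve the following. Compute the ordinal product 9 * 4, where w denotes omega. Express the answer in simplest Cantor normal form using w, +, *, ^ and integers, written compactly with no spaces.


Compute 9 * 4.
Ordinal * is associative and left-distributive over +, but NOT commutative; for finite n>1, n*w = w but w*n stays w*n.
Both finite; ordinal * agrees with natural *: 9 * 4 = 36.
Result = 36

36


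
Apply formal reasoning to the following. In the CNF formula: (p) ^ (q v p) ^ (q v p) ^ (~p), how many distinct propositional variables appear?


Identify each variable that appears in the formula.
Variables found: p, q
Count = 2

2


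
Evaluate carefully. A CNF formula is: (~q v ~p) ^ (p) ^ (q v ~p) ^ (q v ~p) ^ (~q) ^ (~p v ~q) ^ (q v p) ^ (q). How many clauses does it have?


A CNF formula is a conjunction of clauses.
Clauses are separated by ^.
Counting the conjuncts: 8 clauses.

8


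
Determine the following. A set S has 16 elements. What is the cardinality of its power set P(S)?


The power set of a set with n elements has 2^n elements.
|P(S)| = 2^16 = 65536

65536


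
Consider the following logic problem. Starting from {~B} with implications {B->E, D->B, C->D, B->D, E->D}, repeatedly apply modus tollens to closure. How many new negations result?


Initial negated facts: {~B}
Apply modus tollens to closure:
  ~B and D->B  =>  ~D
  ~D and C->D  =>  ~C
  ~D and E->D  =>  ~E
Final negated: {~B, ~C, ~D, ~E}
New negations: {~C, ~D, ~E}
Count = 3

3


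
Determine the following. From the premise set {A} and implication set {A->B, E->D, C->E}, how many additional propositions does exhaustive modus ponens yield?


Initial facts: {A}
Apply modus ponens to closure:
  A and A->B  =>  B
Final known: {A, B}
New propositions: {B}
Count = 1

1


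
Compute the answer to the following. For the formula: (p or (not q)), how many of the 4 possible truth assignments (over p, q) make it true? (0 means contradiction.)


Check all 4 assignments:
p=0, q=0: 1
p=0, q=1: 0
p=1, q=0: 1
p=1, q=1: 1
Count of True = 3

3


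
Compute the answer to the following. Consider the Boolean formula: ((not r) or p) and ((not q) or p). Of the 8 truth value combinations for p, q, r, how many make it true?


Evaluate all 8 assignments for p, q, r:
p=0, q=0, r=0: 1
p=0, q=0, r=1: 0
p=0, q=1, r=0: 0
p=0, q=1, r=1: 0
p=1, q=0, r=0: 1
p=1, q=0, r=1: 1
p=1, q=1, r=0: 1
p=1, q=1, r=1: 1
Satisfying count = 5

5


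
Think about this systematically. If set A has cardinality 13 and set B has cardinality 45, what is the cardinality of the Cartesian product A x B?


The Cartesian product A x B contains all ordered pairs (a, b).
|A x B| = |A| * |B| = 13 * 45 = 585

585


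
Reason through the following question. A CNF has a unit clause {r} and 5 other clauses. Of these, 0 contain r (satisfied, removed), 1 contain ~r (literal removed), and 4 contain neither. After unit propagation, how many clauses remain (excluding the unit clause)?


Satisfied (removed): 0
Shortened (remain): 1
Unchanged (remain): 4
Remaining = 1 + 4 = 5

5


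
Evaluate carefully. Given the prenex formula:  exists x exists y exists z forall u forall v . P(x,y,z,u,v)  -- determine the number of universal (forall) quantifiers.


Quantifier prefix: exists x exists y exists z forall u forall v
Mark each quantifier type:
  E E E U U
Universal count = 2, Existential count = 3
Asked for universal (forall) quantifiers: 2

2


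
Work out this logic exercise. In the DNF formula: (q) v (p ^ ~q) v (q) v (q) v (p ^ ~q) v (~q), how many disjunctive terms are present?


A DNF formula is a disjunction of terms (conjunctions).
Terms are separated by v.
Counting the disjuncts: 6 terms.

6


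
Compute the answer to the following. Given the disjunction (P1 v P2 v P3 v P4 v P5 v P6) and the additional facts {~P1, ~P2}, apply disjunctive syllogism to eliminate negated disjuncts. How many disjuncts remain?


Original disjuncts (6): P1, P2, P3, P4, P5, P6
Negated (eliminate): ~P1, ~P2
Remaining disjuncts: P3, P4, P5, P6
Count = 6 - 2 = 4

4


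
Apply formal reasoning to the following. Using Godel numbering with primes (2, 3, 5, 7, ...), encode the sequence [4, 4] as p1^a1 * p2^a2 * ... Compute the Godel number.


Encode each element as an exponent of the corresponding prime:
  2^4 = 16
  3^4 = 81
Product = 16 * 81 = 1296

1296


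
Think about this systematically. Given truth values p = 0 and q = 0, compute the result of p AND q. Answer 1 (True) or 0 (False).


p = 0, q = 0
Operation: p AND q
Evaluate: 0 AND 0 = 0

0


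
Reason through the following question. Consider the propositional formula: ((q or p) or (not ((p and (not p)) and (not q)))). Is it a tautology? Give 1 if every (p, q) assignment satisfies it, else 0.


Check all 4 assignments:
p=0, q=0: 1
p=0, q=1: 1
p=1, q=0: 1
p=1, q=1: 1
Satisfying count = 4/4.
Tautology iff count = 4: yes.

1


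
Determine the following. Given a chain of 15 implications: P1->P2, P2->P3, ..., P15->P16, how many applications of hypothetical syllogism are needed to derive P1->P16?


With 15 implications in a chain connecting 16 propositions:
P1->P2, P2->P3, ..., P15->P16
Steps needed = (number of implications) - 1 = 15 - 1 = 14

14


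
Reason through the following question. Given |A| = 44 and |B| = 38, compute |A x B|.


The Cartesian product A x B contains all ordered pairs (a, b).
|A x B| = |A| * |B| = 44 * 38 = 1672

1672


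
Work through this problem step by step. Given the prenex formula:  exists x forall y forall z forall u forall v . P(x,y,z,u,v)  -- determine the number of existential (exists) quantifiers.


Quantifier prefix: exists x forall y forall z forall u forall v
Mark each quantifier type:
  E U U U U
Universal count = 4, Existential count = 1
Asked for existential (exists) quantifiers: 1

1


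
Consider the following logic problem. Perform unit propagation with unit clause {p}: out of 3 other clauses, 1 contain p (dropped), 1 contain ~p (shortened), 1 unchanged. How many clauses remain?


Satisfied (removed): 1
Shortened (remain): 1
Unchanged (remain): 1
Remaining = 1 + 1 = 2

2


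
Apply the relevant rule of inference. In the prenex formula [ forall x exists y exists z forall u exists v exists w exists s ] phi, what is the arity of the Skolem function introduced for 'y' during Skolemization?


Quantifier prefix: forall x exists y exists z forall u exists v exists w exists s
'y' is existentially quantified at position 2.
Universal variables preceding it: x
Skolem function arity = 1

1


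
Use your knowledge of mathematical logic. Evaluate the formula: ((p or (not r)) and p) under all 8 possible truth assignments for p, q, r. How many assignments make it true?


Check all 8 assignments:
p=0, q=0, r=0: 0
p=0, q=0, r=1: 0
p=0, q=1, r=0: 0
p=0, q=1, r=1: 0
p=1, q=0, r=0: 1
p=1, q=0, r=1: 1
p=1, q=1, r=0: 1
p=1, q=1, r=1: 1
Count of True = 4

4


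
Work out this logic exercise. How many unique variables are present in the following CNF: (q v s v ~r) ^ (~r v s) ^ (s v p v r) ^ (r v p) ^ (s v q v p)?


Identify each variable that appears in the formula.
Variables found: p, q, r, s
Count = 4

4


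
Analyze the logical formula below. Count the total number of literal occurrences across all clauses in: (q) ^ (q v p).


Counting literals in each clause:
Clause 1: 1 literal(s)
Clause 2: 2 literal(s)
Total = 3

3


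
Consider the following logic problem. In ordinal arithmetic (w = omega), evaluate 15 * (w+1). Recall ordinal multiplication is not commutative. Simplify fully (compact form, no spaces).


Compute 15 * (w+1).
Ordinal * is associative and left-distributive over +, but NOT commutative; for finite n>1, n*w = w but w*n stays w*n.
By left-distributivity: 15 * (w+1) = 15*w + 15*1 = w + 15 = w+15.
Result = w+15

w+15


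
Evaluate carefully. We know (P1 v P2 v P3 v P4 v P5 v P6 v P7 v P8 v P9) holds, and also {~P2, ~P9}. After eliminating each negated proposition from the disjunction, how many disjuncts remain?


Original disjuncts (9): P1, P2, P3, P4, P5, P6, P7, P8, P9
Negated (eliminate): ~P2, ~P9
Remaining disjuncts: P1, P3, P4, P5, P6, P7, P8
Count = 9 - 2 = 7

7


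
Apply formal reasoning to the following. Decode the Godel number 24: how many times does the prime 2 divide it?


Factorize 24 by dividing by 2 repeatedly.
Division steps: 2 divides 24 exactly 3 time(s).
Exponent of 2 = 3

3


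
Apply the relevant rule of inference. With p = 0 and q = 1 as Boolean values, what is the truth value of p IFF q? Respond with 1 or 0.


p = 0, q = 1
Operation: p IFF q
Evaluate: 0 IFF 1 = 0

0


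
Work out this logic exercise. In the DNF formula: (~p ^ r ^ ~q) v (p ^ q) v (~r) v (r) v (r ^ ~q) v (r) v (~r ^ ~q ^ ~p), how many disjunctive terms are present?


A DNF formula is a disjunction of terms (conjunctions).
Terms are separated by v.
Counting the disjuncts: 7 terms.

7


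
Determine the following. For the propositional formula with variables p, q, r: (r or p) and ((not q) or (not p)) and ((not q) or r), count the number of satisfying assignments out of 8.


Evaluate all 8 assignments for p, q, r:
p=0, q=0, r=0: 0
p=0, q=0, r=1: 1
p=0, q=1, r=0: 0
p=0, q=1, r=1: 1
p=1, q=0, r=0: 1
p=1, q=0, r=1: 1
p=1, q=1, r=0: 0
p=1, q=1, r=1: 0
Satisfying count = 4

4


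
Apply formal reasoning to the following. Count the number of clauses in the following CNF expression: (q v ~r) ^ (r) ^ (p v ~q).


A CNF formula is a conjunction of clauses.
Clauses are separated by ^.
Counting the conjuncts: 3 clauses.

3


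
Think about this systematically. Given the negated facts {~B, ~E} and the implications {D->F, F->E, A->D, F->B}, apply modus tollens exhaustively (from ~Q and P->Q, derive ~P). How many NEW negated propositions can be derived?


Initial negated facts: {~B, ~E}
Apply modus tollens to closure:
  ~E and F->E  =>  ~F
  ~F and D->F  =>  ~D
  ~D and A->D  =>  ~A
Final negated: {~A, ~B, ~D, ~E, ~F}
New negations: {~A, ~D, ~F}
Count = 3

3


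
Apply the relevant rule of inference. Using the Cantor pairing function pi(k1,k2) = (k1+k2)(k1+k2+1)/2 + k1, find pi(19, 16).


k1 + k2 = 35
(k1+k2)(k1+k2+1)/2 = 35 * 36 / 2 = 630
pi = 630 + 19 = 649

649


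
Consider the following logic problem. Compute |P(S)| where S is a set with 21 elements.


The power set of a set with n elements has 2^n elements.
|P(S)| = 2^21 = 2097152

2097152


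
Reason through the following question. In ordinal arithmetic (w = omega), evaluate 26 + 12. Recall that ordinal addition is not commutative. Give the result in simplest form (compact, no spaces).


Compute 26 + 12.
Ordinal + is associative but NOT commutative; for finite n>0, n + w = w but w + n stays w+n.
Both operands finite; ordinal + agrees with natural +: 26 + 12 = 38.
Result = 38

38


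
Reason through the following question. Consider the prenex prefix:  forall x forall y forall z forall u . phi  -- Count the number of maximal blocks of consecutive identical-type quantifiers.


Quantifier-type sequence: A A A A  (A=forall, E=exists)
Group into maximal same-type runs:
  Ax4
Number of blocks = 1

1


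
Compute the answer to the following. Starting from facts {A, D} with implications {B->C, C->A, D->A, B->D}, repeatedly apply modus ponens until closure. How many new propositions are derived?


Initial facts: {A, D}
Apply modus ponens to closure:
  (no implication fires)
Final known: {A, D}
New propositions: {(none)}
Count = 0

0


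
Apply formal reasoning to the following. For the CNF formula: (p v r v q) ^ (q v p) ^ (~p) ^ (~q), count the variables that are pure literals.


Check each variable for pure literal status:
p: mixed (not pure)
q: mixed (not pure)
r: pure positive
Pure literal count = 1

1


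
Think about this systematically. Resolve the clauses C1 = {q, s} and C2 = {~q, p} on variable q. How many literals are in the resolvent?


Remove q from C1 and ~q from C2.
C1 remainder: {s}
C2 remainder: {p}
Union (resolvent): {p, s}
Resolvent has 2 literal(s).

2


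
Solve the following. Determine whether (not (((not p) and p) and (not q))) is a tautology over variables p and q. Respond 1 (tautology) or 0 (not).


Check all 4 assignments:
p=0, q=0: 1
p=0, q=1: 1
p=1, q=0: 1
p=1, q=1: 1
Satisfying count = 4/4.
Tautology iff count = 4: yes.

1


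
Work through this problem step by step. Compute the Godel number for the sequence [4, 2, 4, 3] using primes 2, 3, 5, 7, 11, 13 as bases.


Encode each element as an exponent of the corresponding prime:
  2^4 = 16
  3^2 = 9
  5^4 = 625
  7^3 = 343
Product = 16 * 9 * 625 * 343 = 30870000

30870000


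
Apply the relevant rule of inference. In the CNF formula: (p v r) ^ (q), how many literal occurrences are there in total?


Counting literals in each clause:
Clause 1: 2 literal(s)
Clause 2: 1 literal(s)
Total = 3

3


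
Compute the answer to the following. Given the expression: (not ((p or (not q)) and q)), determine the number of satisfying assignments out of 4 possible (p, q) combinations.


Check all 4 assignments:
p=0, q=0: 1
p=0, q=1: 1
p=1, q=0: 1
p=1, q=1: 0
Count of True = 3

3


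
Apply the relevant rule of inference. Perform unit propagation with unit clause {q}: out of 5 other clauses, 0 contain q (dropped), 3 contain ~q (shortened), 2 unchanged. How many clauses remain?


Satisfied (removed): 0
Shortened (remain): 3
Unchanged (remain): 2
Remaining = 3 + 2 = 5

5


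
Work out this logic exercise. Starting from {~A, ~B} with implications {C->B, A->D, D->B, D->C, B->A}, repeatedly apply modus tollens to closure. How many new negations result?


Initial negated facts: {~A, ~B}
Apply modus tollens to closure:
  ~B and C->B  =>  ~C
  ~B and D->B  =>  ~D
Final negated: {~A, ~B, ~C, ~D}
New negations: {~C, ~D}
Count = 2

2


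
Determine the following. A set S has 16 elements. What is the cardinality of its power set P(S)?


The power set of a set with n elements has 2^n elements.
|P(S)| = 2^16 = 65536

65536


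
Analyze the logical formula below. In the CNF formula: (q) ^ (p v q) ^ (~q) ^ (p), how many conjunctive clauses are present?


A CNF formula is a conjunction of clauses.
Clauses are separated by ^.
Counting the conjuncts: 4 clauses.

4


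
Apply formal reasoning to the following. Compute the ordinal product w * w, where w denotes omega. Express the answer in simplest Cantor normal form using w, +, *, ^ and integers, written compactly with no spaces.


Compute w * w.
Ordinal * is associative and left-distributive over +, but NOT commutative; for finite n>1, n*w = w but w*n stays w*n.
w * w = w^2 by definition.
Result = w^2

w^2


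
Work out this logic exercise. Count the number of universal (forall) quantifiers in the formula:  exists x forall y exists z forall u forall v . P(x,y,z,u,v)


Quantifier prefix: exists x forall y exists z forall u forall v
Mark each quantifier type:
  E U E U U
Universal count = 3, Existential count = 2
Asked for universal (forall) quantifiers: 3

3


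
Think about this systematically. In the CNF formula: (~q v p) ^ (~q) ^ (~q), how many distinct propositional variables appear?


Identify each variable that appears in the formula.
Variables found: p, q
Count = 2

2


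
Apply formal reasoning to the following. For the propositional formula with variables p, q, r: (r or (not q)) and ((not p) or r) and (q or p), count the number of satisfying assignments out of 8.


Evaluate all 8 assignments for p, q, r:
p=0, q=0, r=0: 0
p=0, q=0, r=1: 0
p=0, q=1, r=0: 0
p=0, q=1, r=1: 1
p=1, q=0, r=0: 0
p=1, q=0, r=1: 1
p=1, q=1, r=0: 0
p=1, q=1, r=1: 1
Satisfying count = 3

3


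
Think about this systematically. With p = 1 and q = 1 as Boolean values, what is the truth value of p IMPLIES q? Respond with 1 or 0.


p = 1, q = 1
Operation: p IMPLIES q
Evaluate: 1 IMPLIES 1 = 1

1


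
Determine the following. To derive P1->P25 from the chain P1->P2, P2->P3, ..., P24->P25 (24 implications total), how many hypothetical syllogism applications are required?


With 24 implications in a chain connecting 25 propositions:
P1->P2, P2->P3, ..., P24->P25
Steps needed = (number of implications) - 1 = 24 - 1 = 23

23


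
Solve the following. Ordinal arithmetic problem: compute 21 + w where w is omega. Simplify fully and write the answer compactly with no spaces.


Compute 21 + w.
Ordinal + is associative but NOT commutative; for finite n>0, n + w = w but w + n stays w+n.
Any finite left addend is absorbed by w on the right: 21 + w = w.
Result = w

w


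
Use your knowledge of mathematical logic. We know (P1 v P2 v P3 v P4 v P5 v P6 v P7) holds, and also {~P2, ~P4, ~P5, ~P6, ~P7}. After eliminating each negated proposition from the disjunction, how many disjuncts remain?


Original disjuncts (7): P1, P2, P3, P4, P5, P6, P7
Negated (eliminate): ~P2, ~P4, ~P5, ~P6, ~P7
Remaining disjuncts: P1, P3
Count = 7 - 5 = 2

2


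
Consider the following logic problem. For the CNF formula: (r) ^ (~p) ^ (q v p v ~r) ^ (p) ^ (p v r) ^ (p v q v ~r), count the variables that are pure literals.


Check each variable for pure literal status:
p: mixed (not pure)
q: pure positive
r: mixed (not pure)
Pure literal count = 1

1


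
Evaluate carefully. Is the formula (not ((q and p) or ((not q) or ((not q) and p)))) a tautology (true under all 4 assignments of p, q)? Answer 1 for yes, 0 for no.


Check all 4 assignments:
p=0, q=0: 0
p=0, q=1: 1
p=1, q=0: 0
p=1, q=1: 0
Satisfying count = 1/4.
Tautology iff count = 4: no.

0


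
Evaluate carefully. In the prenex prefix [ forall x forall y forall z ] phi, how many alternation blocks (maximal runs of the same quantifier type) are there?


Quantifier-type sequence: A A A  (A=forall, E=exists)
Group into maximal same-type runs:
  Ax3
Number of blocks = 1

1


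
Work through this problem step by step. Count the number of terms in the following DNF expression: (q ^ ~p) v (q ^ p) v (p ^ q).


A DNF formula is a disjunction of terms (conjunctions).
Terms are separated by v.
Counting the disjuncts: 3 terms.

3


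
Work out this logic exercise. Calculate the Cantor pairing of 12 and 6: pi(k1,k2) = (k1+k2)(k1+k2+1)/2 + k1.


k1 + k2 = 18
(k1+k2)(k1+k2+1)/2 = 18 * 19 / 2 = 171
pi = 171 + 12 = 183

183


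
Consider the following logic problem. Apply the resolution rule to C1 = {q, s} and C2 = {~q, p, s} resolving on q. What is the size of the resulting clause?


Remove q from C1 and ~q from C2.
C1 remainder: {s}
C2 remainder: {p, s}
Union (resolvent): {p, s}
Resolvent has 2 literal(s).

2


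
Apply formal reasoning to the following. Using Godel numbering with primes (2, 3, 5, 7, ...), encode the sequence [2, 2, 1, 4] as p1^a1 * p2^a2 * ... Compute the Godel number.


Encode each element as an exponent of the corresponding prime:
  2^2 = 4
  3^2 = 9
  5^1 = 5
  7^4 = 2401
Product = 4 * 9 * 5 * 2401 = 432180

432180


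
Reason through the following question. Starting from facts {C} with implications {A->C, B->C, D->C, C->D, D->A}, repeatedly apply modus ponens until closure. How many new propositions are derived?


Initial facts: {C}
Apply modus ponens to closure:
  C and C->D  =>  D
  D and D->A  =>  A
Final known: {A, C, D}
New propositions: {A, D}
Count = 2

2


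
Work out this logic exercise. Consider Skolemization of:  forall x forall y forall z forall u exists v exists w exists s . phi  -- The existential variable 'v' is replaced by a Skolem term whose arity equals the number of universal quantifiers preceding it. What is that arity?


Quantifier prefix: forall x forall y forall z forall u exists v exists w exists s
'v' is existentially quantified at position 5.
Universal variables preceding it: x, y, z, u
Skolem function arity = 4

4


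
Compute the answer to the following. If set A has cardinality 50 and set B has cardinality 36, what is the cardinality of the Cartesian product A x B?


The Cartesian product A x B contains all ordered pairs (a, b).
|A x B| = |A| * |B| = 50 * 36 = 1800

1800


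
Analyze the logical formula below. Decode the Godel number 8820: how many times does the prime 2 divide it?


Factorize 8820 by dividing by 2 repeatedly.
Division steps: 2 divides 8820 exactly 2 time(s).
Exponent of 2 = 2

2


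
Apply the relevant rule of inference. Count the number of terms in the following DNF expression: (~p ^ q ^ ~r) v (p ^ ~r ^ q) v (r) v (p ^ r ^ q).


A DNF formula is a disjunction of terms (conjunctions).
Terms are separated by v.
Counting the disjuncts: 4 terms.

4


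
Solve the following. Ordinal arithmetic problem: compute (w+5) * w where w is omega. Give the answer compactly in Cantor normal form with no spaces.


Compute (w+5) * w.
Ordinal * is associative and left-distributive over +, but NOT commutative; for finite n>1, n*w = w but w*n stays w*n.
(w+5) * w = sup{(w+5)*k : k<w} = sup{w*k+5} = w^2 (the +5 tail is absorbed in the limit).
Result = w^2

w^2


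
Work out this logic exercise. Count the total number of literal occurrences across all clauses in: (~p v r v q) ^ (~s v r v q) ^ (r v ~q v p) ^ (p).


Counting literals in each clause:
Clause 1: 3 literal(s)
Clause 2: 3 literal(s)
Clause 3: 3 literal(s)
Clause 4: 1 literal(s)
Total = 10

10


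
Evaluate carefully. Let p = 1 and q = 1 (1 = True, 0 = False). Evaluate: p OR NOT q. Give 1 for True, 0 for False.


p = 1, q = 1
Operation: p OR NOT q
Evaluate: 1 OR NOT 1 = 1

1


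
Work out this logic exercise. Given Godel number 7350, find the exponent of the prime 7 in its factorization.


Factorize 7350 by dividing by 7 repeatedly.
Division steps: 7 divides 7350 exactly 2 time(s).
Exponent of 7 = 2

2


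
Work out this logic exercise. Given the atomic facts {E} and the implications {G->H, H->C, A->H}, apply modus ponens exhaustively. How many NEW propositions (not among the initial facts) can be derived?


Initial facts: {E}
Apply modus ponens to closure:
  (no implication fires)
Final known: {E}
New propositions: {(none)}
Count = 0

0


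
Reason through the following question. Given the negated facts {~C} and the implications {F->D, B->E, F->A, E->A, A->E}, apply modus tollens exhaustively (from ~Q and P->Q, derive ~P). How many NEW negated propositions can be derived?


Initial negated facts: {~C}
Apply modus tollens to closure:
  (no implication fires)
Final negated: {~C}
New negations: {(none)}
Count = 0

0


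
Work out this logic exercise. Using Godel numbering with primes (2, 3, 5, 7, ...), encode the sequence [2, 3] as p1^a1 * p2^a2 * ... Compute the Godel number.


Encode each element as an exponent of the corresponding prime:
  2^2 = 4
  3^3 = 27
Product = 4 * 27 = 108

108
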